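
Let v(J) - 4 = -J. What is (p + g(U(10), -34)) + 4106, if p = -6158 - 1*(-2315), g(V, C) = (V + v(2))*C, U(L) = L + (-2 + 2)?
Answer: -145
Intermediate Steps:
U(L) = L (U(L) = L + 0 = L)
v(J) = 4 - J
g(V, C) = C*(2 + V) (g(V, C) = (V + (4 - 1*2))*C = (V + (4 - 2))*C = (V + 2)*C = (2 + V)*C = C*(2 + V))
p = -3843 (p = -6158 + 2315 = -3843)
(p + g(U(10), -34)) + 4106 = (-3843 - 34*(2 + 10)) + 4106 = (-3843 - 34*12) + 4106 = (-3843 - 408) + 4106 = -4251 + 4106 = -145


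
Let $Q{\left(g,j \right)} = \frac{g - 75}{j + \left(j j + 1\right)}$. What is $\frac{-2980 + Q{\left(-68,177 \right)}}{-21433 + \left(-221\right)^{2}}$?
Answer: $- \frac{31297001}{287847952} \approx -0.10873$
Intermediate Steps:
$Q{\left(g,j \right)} = \frac{-75 + g}{1 + j + j^{2}}$ ($Q{\left(g,j \right)} = \frac{-75 + g}{j + \left(j^{2} + 1\right)} = \frac{-75 + g}{j + \left(1 + j^{2}\right)} = \frac{-75 + g}{1 + j + j^{2}}$)
$\frac{-2980 + Q{\left(-68,177 \right)}}{-21433 + \left(-221\right)^{2}} = \frac{-2980 + \frac{-75 - 68}{1 + 177 + 177^{2}}}{-21433 + \left(-221\right)^{2}} = \frac{-2980 + \frac{1}{1 + 177 + 31329} \left(-143\right)}{-21433 + 48841} = \frac{-2980 + \frac{1}{31507} \left(-143\right)}{27408} = \left(-2980 + \frac{1}{31507} \left(-143\right)\right) \frac{1}{27408} = \left(-2980 - \frac{143}{31507}\right) \frac{1}{27408} = \left(- \frac{93891003}{31507}\right) \frac{1}{27408} = - \frac{31297001}{287847952}$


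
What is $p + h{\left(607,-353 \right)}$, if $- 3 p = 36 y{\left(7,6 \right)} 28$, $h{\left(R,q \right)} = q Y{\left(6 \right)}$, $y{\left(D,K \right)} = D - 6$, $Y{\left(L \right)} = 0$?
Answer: $-336$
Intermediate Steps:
$y{\left(D,K \right)} = -6 + D$
$h{\left(R,q \right)} = 0$ ($h{\left(R,q \right)} = q 0 = 0$)
$p = -336$ ($p = - \frac{36 \left(-6 + 7\right) 28}{3} = - \frac{36 \cdot 1 \cdot 28}{3} = - \frac{36 \cdot 28}{3} = \left(- \frac{1}{3}\right) 1008 = -336$)
$p + h{\left(607,-353 \right)} = -336 + 0 = -336$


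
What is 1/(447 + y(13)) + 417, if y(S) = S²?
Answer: 256873/616 ≈ 417.00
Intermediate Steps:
1/(447 + y(13)) + 417 = 1/(447 + 13²) + 417 = 1/(447 + 169) + 417 = 1/616 + 417 = 256873/616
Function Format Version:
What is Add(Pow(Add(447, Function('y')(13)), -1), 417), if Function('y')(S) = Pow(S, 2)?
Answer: Rational(256873, 616) ≈ 417.00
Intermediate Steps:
Add(Pow(Add(447, Function('y')(13)), -1), 417) = Add(Pow(Add(447, Pow(13, 2)), -1), 417) = Add(Pow(Add(447, 169), -1), 417) = Add(Pow(616, -1), 417) = Add(Rational(1, 616), 417) = Rational(256873, 616)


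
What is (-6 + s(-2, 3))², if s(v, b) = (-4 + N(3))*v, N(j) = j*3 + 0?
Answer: 256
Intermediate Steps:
N(j) = 3*j (N(j) = 3*j + 0 = 3*j)
s(v, b) = 5*v (s(v, b) = (-4 + 3*3)*v = (-4 + 9)*v = 5*v)
(-6 + s(-2, 3))² = (-6 + 5*(-2))² = (-6 - 10)² = (-16)² = 256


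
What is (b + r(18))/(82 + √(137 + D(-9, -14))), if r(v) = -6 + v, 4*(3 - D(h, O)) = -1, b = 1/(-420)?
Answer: 413198/2765175 - 5039*√561/5530350 ≈ 0.12785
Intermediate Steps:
b = -1/420 ≈ -0.0023810
D(h, O) = 13/4 (D(h, O) = 3 - ¼*(-1) = 3 + ¼ = 13/4)
(b + r(18))/(82 + √(137 + D(-9, -14))) = (-1/420 + (-6 + 18))/(82 + √(137 + 13/4)) = (-1/420 + 12)/(82 + √(561/4)) = 5039/(420*(82 + √561/2))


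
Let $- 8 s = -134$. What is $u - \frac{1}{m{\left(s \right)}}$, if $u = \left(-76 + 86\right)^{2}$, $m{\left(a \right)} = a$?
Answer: $\frac{6696}{67} \approx 99.94$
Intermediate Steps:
$s = \frac{67}{4}$ ($s = \left(- \frac{1}{8}\right) \left(-134\right) = \frac{67}{4} \approx 16.75$)
$u = 100$ ($u = 10^{2} = 100$)
$u - \frac{1}{m{\left(s \right)}} = 100 - \frac{1}{\frac{67}{4}} = 100 - \frac{4}{67} = \frac{6696}{67}$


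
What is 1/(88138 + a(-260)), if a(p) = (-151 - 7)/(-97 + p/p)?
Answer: 48/4230703 ≈ 1.1346e-5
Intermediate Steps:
a(p) = 79/48 (a(p) = -158/(-97 + 1) = -158/(-96) = -158*(-1/96) = 79/48)
1/(88138 + a(-260)) = 1/(88138 + 79/48) = 1/(4230703/48) = 48/4230703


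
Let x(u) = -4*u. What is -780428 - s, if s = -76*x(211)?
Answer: -844572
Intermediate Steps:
s = 64144 (s = -(-304)*211 = -76*(-844) = 64144)
-780428 - s = -780428 - 1*64144 = -780428 - 64144 = -844572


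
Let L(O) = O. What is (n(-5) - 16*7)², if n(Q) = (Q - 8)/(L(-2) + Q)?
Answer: 594441/49 ≈ 12131.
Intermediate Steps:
n(Q) = (-8 + Q)/(-2 + Q) (n(Q) = (Q - 8)/(-2 + Q) = (-8 + Q)/(-2 + Q))
(n(-5) - 16*7)² = ((-8 - 5)/(-2 - 5) - 16*7)² = (-13/(-7) - 112)² = (-⅐*(-13) - 112)² = (13/7 - 112)² = (-771/7)² = 594441/49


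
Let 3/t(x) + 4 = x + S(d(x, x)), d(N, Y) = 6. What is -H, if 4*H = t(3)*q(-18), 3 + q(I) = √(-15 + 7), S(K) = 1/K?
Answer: -27/10 + 9*I*√2/5 ≈ -2.7 + 2.5456*I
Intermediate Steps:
t(x) = 3/(-23/6 + x) (t(x) = 3/(-4 + (x + 1/6)) = 3/(-4 + (x + ⅙)) = 3/(-4 + (⅙ + x)) = 3/(-23/6 + x))
q(I) = -3 + 2*I*√2 (q(I) = -3 + √(-15 + 7) = -3 + √(-8) = -3 + 2*I*√2)
H = 27/10 - 9*I*√2/5 (H = ((18/(-23 + 6*3))*(-3 + 2*I*√2))/4 = ((18/(-23 + 18))*(-3 + 2*I*√2))/4 = ((18/(-5))*(-3 + 2*I*√2))/4 = ((18*(-⅕))*(-3 + 2*I*√2))/4 = (-18*(-3 + 2*I*√2)/5)/4 = (54/5 - 36*I*√2/5)/4 = 27/10 - 9*I*√2/5 ≈ 2.7 - 2.5456*I)
-H = -(27/10 - 9*I*√2/5) = -27/10 + 9*I*√2/5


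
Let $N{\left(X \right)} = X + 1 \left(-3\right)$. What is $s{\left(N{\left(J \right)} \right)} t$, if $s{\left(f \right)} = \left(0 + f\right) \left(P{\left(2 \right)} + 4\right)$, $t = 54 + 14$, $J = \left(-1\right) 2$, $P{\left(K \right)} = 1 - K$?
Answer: $-1020$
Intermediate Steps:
$J = -2$
$N{\left(X \right)} = -3 + X$ ($N{\left(X \right)} = X - 3 = -3 + X$)
$t = 68$
$s{\left(f \right)} = 3 f$ ($s{\left(f \right)} = \left(0 + f\right) \left(\left(1 - 2\right) + 4\right) = f \left(\left(1 - 2\right) + 4\right) = f \left(-1 + 4\right) = f 3 = 3 f$)
$s{\left(N{\left(J \right)} \right)} t = 3 \left(-3 - 2\right) 68 = 3 \left(-5\right) 68 = \left(-15\right) 68 = -1020$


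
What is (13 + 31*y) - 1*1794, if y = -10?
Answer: -2091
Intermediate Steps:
(13 + 31*y) - 1*1794 = (13 + 31*(-10)) - 1*1794 = (13 - 310) - 1794 = -297 - 1794 = -2091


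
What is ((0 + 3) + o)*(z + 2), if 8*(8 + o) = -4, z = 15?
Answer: -187/2 ≈ -93.500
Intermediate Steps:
o = -17/2 (o = -8 + (⅛)*(-4) = -8 - ½ = -17/2 ≈ -8.5000)
((0 + 3) + o)*(z + 2) = ((0 + 3) - 17/2)*(15 + 2) = (3 - 17/2)*17 = -11/2*17 = -187/2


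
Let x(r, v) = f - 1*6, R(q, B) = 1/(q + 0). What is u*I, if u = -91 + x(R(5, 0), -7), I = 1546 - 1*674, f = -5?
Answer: -88944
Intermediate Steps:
R(q, B) = 1/q
I = 872 (I = 1546 - 674 = 872)
x(r, v) = -11 (x(r, v) = -5 - 1*6 = -5 - 6 = -11)
u = -102 (u = -91 - 11 = -102)
u*I = -102*872 = -88944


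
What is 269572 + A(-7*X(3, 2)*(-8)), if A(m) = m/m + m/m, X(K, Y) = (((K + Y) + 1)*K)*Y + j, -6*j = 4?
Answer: 269574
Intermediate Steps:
j = -⅔ (j = -⅙*4 = -⅔ ≈ -0.66667)
X(K, Y) = -⅔ + K*Y*(1 + K + Y) (X(K, Y) = (((K + Y) + 1)*K)*Y - ⅔ = ((1 + K + Y)*K)*Y - ⅔ = (K*(1 + K + Y))*Y - ⅔ = K*Y*(1 + K + Y) - ⅔ = -⅔ + K*Y*(1 + K + Y))
A(m) = 2 (A(m) = 1 + 1 = 2)
269572 + A(-7*X(3, 2)*(-8)) = 269572 + 2 = 269574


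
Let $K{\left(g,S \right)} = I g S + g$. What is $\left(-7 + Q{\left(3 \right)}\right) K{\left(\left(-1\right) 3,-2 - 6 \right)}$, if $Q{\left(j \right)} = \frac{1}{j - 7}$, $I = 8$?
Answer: $- \frac{5481}{4} \approx -1370.3$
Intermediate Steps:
$Q{\left(j \right)} = \frac{1}{-7 + j}$
$K{\left(g,S \right)} = g + 8 S g$ ($K{\left(g,S \right)} = 8 g S + g = 8 S g + g = g + 8 S g$)
$\left(-7 + Q{\left(3 \right)}\right) K{\left(\left(-1\right) 3,-2 - 6 \right)} = \left(-7 + \frac{1}{-7 + 3}\right) \left(-1\right) 3 \left(1 + 8 \left(-2 - 6\right)\right) = \left(-7 + \frac{1}{-4}\right) \left(- 3 \left(1 + 8 \left(-2 - 6\right)\right)\right) = \left(-7 - \frac{1}{4}\right) \left(- 3 \left(1 + 8 \left(-8\right)\right)\right) = - \frac{29 \left(- 3 \left(1 - 64\right)\right)}{4} = - \frac{29 \left(\left(-3\right) \left(-63\right)\right)}{4} = \left(- \frac{29}{4}\right) 189 = - \frac{5481}{4}$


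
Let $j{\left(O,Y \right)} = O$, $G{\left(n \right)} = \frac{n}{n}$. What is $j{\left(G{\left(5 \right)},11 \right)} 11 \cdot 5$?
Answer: $55$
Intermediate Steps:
$G{\left(n \right)} = 1$
$j{\left(G{\left(5 \right)},11 \right)} 11 \cdot 5 = 1 \cdot 11 \cdot 5 = 1 \cdot 55 = 55$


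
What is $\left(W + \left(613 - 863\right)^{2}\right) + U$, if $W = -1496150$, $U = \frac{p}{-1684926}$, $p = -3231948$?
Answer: $- \frac{402598487992}{280821} \approx -1.4336 \cdot 10^{6}$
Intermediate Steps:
$U = \frac{538658}{280821}$ ($U = - \frac{3231948}{-1684926} = \left(-3231948\right) \left(- \frac{1}{1684926}\right) = \frac{538658}{280821} \approx 1.9182$)
$\left(W + \left(613 - 863\right)^{2}\right) + U = \left(-1496150 + \left(613 - 863\right)^{2}\right) + \frac{538658}{280821} = \left(-1496150 + \left(-250\right)^{2}\right) + \frac{538658}{280821} = \left(-1496150 + 62500\right) + \frac{538658}{280821} = -1433650 + \frac{538658}{280821} = - \frac{402598487992}{280821}$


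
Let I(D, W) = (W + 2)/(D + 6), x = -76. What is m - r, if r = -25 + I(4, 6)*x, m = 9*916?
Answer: 41649/5 ≈ 8329.8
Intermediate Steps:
I(D, W) = (2 + W)/(6 + D)
m = 8244
r = -429/5 (r = -25 + ((2 + 6)/(6 + 4))*(-76) = -25 + (8/10)*(-76) = -25 + ((⅒)*8)*(-76) = -25 + (⅘)*(-76) = -25 - 304/5 = -429/5 ≈ -85.800)
m - r = 8244 - 1*(-429/5) = 8244 + 429/5 = 41649/5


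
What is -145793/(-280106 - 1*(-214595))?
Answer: 145793/65511 ≈ 2.2255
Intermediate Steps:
-145793/(-280106 - 1*(-214595)) = -145793/(-280106 + 214595) = -145793/(-65511) = -145793*(-1/65511) = 145793/65511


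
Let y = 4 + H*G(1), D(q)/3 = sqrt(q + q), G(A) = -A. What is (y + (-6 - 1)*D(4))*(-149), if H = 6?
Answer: 298 + 6258*sqrt(2) ≈ 9148.2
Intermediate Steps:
D(q) = 3*sqrt(2)*sqrt(q) (D(q) = 3*sqrt(q + q) = 3*sqrt(2*q) = 3*(sqrt(2)*sqrt(q)) = 3*sqrt(2)*sqrt(q))
y = -2 (y = 4 + 6*(-1*1) = 4 + 6*(-1) = 4 - 6 = -2)
(y + (-6 - 1)*D(4))*(-149) = (-2 + (-6 - 1)*(3*sqrt(2)*sqrt(4)))*(-149) = (-2 - 21*sqrt(2)*2)*(-149) = (-2 - 42*sqrt(2))*(-149) = 298 + 6258*sqrt(2)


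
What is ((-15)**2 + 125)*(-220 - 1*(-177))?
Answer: -15050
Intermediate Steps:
((-15)**2 + 125)*(-220 - 1*(-177)) = (225 + 125)*(-220 + 177) = 350*(-43) = -15050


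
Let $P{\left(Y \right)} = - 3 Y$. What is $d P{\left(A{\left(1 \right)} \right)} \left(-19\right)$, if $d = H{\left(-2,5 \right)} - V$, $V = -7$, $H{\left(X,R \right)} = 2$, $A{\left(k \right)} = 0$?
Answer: $0$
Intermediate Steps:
$d = 9$ ($d = 2 - -7 = 2 + 7 = 9$)
$d P{\left(A{\left(1 \right)} \right)} \left(-19\right) = 9 \left(\left(-3\right) 0\right) \left(-19\right) = 9 \cdot 0 \left(-19\right) = 0 \left(-19\right) = 0$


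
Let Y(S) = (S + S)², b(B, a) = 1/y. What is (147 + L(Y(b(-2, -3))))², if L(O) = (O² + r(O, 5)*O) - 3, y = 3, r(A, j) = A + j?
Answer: 141039376/6561 ≈ 21497.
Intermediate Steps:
b(B, a) = ⅓ (b(B, a) = 1/3 = ⅓)
Y(S) = 4*S² (Y(S) = (2*S)² = 4*S²)
L(O) = -3 + O² + O*(5 + O) (L(O) = (O² + (O + 5)*O) - 3 = (O² + (5 + O)*O) - 3 = (O² + O*(5 + O)) - 3 = -3 + O² + O*(5 + O))
(147 + L(Y(b(-2, -3))))² = (147 + (-3 + (4*(⅓)²)² + (4*(⅓)²)*(5 + 4*(⅓)²)))² = (147 + (-3 + (4*(⅑))² + (4*(⅑))*(5 + 4*(⅑))))² = (147 + (-3 + (4/9)² + 4*(5 + 4/9)/9))² = (147 + (-3 + 16/81 + (4/9)*(49/9)))² = (147 + (-3 + 16/81 + 196/81))² = (147 - 31/81)² = (11876/81)² = 141039376/6561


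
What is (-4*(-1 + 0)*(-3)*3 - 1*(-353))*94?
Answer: 29798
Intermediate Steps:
(-4*(-1 + 0)*(-3)*3 - 1*(-353))*94 = (-(-4)*(-3)*3 + 353)*94 = (-4*3*3 + 353)*94 = (-12*3 + 353)*94 = (-36 + 353)*94 = 317*94 = 29798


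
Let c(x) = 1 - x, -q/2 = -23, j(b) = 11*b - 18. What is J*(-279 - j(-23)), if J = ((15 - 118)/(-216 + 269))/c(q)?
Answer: -824/2385 ≈ -0.34549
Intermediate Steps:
j(b) = -18 + 11*b
q = 46 (q = -2*(-23) = 46)
J = 103/2385 (J = ((15 - 118)/(-216 + 269))/(1 - 1*46) = (-103/53)/(1 - 46) = -103*1/53/(-45) = -103/53*(-1/45) = 103/2385 ≈ 0.043187)
J*(-279 - j(-23)) = 103*(-279 - (-18 + 11*(-23)))/2385 = 103*(-279 - (-18 - 253))/2385 = 103*(-279 - 1*(-271))/2385 = 103*(-279 + 271)/2385 = (103/2385)*(-8) = -824/2385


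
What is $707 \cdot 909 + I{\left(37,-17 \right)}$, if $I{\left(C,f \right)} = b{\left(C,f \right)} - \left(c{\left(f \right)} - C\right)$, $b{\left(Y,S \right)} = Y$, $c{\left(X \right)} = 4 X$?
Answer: $642805$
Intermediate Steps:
$I{\left(C,f \right)} = - 4 f + 2 C$ ($I{\left(C,f \right)} = C - \left(4 f - C\right) = C - \left(- C + 4 f\right) = C + \left(C - 4 f\right) = - 4 f + 2 C$)
$707 \cdot 909 + I{\left(37,-17 \right)} = 707 \cdot 909 + \left(\left(-4\right) \left(-17\right) + 2 \cdot 37\right) = 642663 + \left(68 + 74\right) = 642663 + 142 = 642805$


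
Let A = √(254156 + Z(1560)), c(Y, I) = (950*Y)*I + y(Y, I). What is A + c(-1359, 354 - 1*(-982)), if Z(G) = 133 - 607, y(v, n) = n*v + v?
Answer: -1726659783 + √253682 ≈ -1.7267e+9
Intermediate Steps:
y(v, n) = v + n*v
Z(G) = -474
c(Y, I) = Y*(1 + I) + 950*I*Y (c(Y, I) = (950*Y)*I + Y*(1 + I) = 950*I*Y + Y*(1 + I) = Y*(1 + I) + 950*I*Y)
A = √253682 (A = √(254156 - 474) = √253682 ≈ 503.67)
A + c(-1359, 354 - 1*(-982)) = √253682 - 1359*(1 + 951*(354 - 1*(-982))) = √253682 - 1359*(1 + 951*(354 + 982)) = √253682 - 1359*(1 + 951*1336) = √253682 - 1359*(1 + 1270536) = √253682 - 1359*1270537 = √253682 - 1726659783 = -1726659783 + √253682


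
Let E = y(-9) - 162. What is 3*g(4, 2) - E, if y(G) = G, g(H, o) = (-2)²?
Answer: 183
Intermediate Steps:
g(H, o) = 4
E = -171 (E = -9 - 162 = -171)
3*g(4, 2) - E = 3*4 - 1*(-171) = 12 + 171 = 183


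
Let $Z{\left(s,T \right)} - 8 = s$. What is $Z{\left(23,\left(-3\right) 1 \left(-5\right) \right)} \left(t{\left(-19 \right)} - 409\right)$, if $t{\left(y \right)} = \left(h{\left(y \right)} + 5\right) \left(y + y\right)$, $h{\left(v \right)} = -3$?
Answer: $-15035$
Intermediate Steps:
$Z{\left(s,T \right)} = 8 + s$
$t{\left(y \right)} = 4 y$ ($t{\left(y \right)} = \left(-3 + 5\right) \left(y + y\right) = 2 \cdot 2 y = 4 y$)
$Z{\left(23,\left(-3\right) 1 \left(-5\right) \right)} \left(t{\left(-19 \right)} - 409\right) = \left(8 + 23\right) \left(4 \left(-19\right) - 409\right) = 31 \left(-76 - 409\right) = 31 \left(-485\right) = -15035$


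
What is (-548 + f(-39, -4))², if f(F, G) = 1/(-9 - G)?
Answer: 7513081/25 ≈ 3.0052e+5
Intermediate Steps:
(-548 + f(-39, -4))² = (-548 - 1/(9 - 4))² = (-548 - 1/5)² = (-548 - 1*⅕)² = (-548 - ⅕)² = (-2741/5)² = 7513081/25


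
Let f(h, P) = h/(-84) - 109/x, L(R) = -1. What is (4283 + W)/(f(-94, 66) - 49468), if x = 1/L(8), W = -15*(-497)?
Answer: -492996/2073031 ≈ -0.23781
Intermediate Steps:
W = 7455
x = -1 (x = 1/(-1) = -1)
f(h, P) = 109 - h/84 (f(h, P) = h/(-84) - 109/(-1) = h*(-1/84) - 109*(-1) = -h/84 + 109 = 109 - h/84)
(4283 + W)/(f(-94, 66) - 49468) = (4283 + 7455)/((109 - 1/84*(-94)) - 49468) = 11738/((109 + 47/42) - 49468) = 11738/(4625/42 - 49468) = 11738/(-2073031/42) = 11738*(-42/2073031) = -492996/2073031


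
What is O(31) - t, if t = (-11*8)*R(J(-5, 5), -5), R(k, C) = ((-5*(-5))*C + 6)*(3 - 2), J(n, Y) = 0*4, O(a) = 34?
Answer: -10438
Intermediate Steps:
J(n, Y) = 0
R(k, C) = 6 + 25*C (R(k, C) = (25*C + 6)*1 = (6 + 25*C)*1 = 6 + 25*C)
t = 10472 (t = (-11*8)*(6 + 25*(-5)) = -88*(6 - 125) = -88*(-119) = 10472)
O(31) - t = 34 - 1*10472 = 34 - 10472 = -10438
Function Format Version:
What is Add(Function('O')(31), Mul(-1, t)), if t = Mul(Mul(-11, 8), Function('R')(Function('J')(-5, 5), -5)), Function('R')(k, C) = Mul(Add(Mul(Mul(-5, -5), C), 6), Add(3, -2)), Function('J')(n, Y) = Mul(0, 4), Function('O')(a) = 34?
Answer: -10438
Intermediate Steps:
Function('J')(n, Y) = 0
Function('R')(k, C) = Add(6, Mul(25, C)) (Function('R')(k, C) = Mul(Add(Mul(25, C), 6), 1) = Mul(Add(6, Mul(25, C)), 1) = Add(6, Mul(25, C)))
t = 10472 (t = Mul(Mul(-11, 8), Add(6, Mul(25, -5))) = Mul(-88, Add(6, -125)) = Mul(-88, -119) = 10472)
Add(Function('O')(31), Mul(-1, t)) = Add(34, Mul(-1, 10472)) = Add(34, -10472) = -10438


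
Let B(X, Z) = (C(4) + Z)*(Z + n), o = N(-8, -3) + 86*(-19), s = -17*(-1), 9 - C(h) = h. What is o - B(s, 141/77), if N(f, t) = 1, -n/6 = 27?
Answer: -3194899/5929 ≈ -538.86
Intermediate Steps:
n = -162 (n = -6*27 = -162)
C(h) = 9 - h
s = 17
o = -1633 (o = 1 + 86*(-19) = 1 - 1634 = -1633)
B(X, Z) = (-162 + Z)*(5 + Z) (B(X, Z) = ((9 - 1*4) + Z)*(Z - 162) = ((9 - 4) + Z)*(-162 + Z) = (5 + Z)*(-162 + Z) = (-162 + Z)*(5 + Z))
o - B(s, 141/77) = -1633 - (-810 + (141/77)² - 22137/77) = -1633 - (-810 + (141*(1/77))² - 22137/77) = -1633 - (-810 + (141/77)² - 157*141/77) = -1633 - (-810 + 19881/5929 - 22137/77) = -1633 - 1*(-6487158/5929) = -1633 + 6487158/5929 = -3194899/5929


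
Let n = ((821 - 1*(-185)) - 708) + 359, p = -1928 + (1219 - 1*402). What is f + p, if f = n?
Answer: -454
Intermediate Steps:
p = -1111 (p = -1928 + (1219 - 402) = -1928 + 817 = -1111)
n = 657 (n = ((821 + 185) - 708) + 359 = (1006 - 708) + 359 = 298 + 359 = 657)
f = 657
f + p = 657 - 1111 = -454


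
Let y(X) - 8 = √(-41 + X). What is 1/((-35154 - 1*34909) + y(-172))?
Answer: -70055/4907703238 - I*√213/4907703238 ≈ -1.4274e-5 - 2.9738e-9*I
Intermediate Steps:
y(X) = 8 + √(-41 + X)
1/((-35154 - 1*34909) + y(-172)) = 1/((-35154 - 1*34909) + (8 + √(-41 - 172))) = 1/((-35154 - 34909) + (8 + √(-213))) = 1/(-70063 + (8 + I*√213)) = 1/(-70055 + I*√213)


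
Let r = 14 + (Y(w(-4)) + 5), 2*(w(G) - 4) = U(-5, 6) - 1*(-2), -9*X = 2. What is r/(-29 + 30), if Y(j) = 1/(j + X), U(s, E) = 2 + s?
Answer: 1139/59 ≈ 19.305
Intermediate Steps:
X = -2/9 (X = -1/9*2 = -2/9 ≈ -0.22222)
w(G) = 7/2 (w(G) = 4 + ((2 - 5) - 1*(-2))/2 = 4 + (-3 + 2)/2 = 4 + (1/2)*(-1) = 4 - 1/2 = 7/2)
Y(j) = 1/(-2/9 + j) (Y(j) = 1/(j - 2/9) = 1/(-2/9 + j))
r = 1139/59 (r = 14 + (9/(-2 + 9*(7/2)) + 5) = 14 + (9/(-2 + 63/2) + 5) = 14 + (9/(59/2) + 5) = 14 + (9*(2/59) + 5) = 14 + (18/59 + 5) = 14 + 313/59 = 1139/59 ≈ 19.305)
r/(-29 + 30) = 1139/(59*(-29 + 30)) = (1139/59)/1 = (1139/59)*1 = 1139/59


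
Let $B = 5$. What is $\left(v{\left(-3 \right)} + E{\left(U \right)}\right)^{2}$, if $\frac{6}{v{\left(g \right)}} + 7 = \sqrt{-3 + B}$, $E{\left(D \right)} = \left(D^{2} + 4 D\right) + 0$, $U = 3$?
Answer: $\frac{893097}{2209} - \frac{11340 \sqrt{2}}{2209} \approx 397.04$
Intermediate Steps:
$E{\left(D \right)} = D^{2} + 4 D$
$v{\left(g \right)} = \frac{6}{-7 + \sqrt{2}}$ ($v{\left(g \right)} = \frac{6}{-7 + \sqrt{-3 + 5}} = \frac{6}{-7 + \sqrt{2}}$)
$\left(v{\left(-3 \right)} + E{\left(U \right)}\right)^{2} = \left(\left(- \frac{42}{47} - \frac{6 \sqrt{2}}{47}\right) + 3 \left(4 + 3\right)\right)^{2} = \left(\left(- \frac{42}{47} - \frac{6 \sqrt{2}}{47}\right) + 3 \cdot 7\right)^{2} = \left(\left(- \frac{42}{47} - \frac{6 \sqrt{2}}{47}\right) + 21\right)^{2} = \left(\frac{945}{47} - \frac{6 \sqrt{2}}{47}\right)^{2}$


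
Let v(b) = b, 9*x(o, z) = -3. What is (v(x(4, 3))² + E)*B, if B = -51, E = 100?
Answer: -15317/3 ≈ -5105.7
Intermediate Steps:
x(o, z) = -⅓ (x(o, z) = (⅑)*(-3) = -⅓)
(v(x(4, 3))² + E)*B = ((-⅓)² + 100)*(-51) = (⅑ + 100)*(-51) = (901/9)*(-51) = -15317/3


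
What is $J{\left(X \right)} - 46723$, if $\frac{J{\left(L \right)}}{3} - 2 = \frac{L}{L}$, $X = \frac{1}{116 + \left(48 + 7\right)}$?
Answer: $-46714$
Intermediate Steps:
$X = \frac{1}{171}$ ($X = \frac{1}{116 + 55} = \frac{1}{171} \approx 0.005848$)
$J{\left(L \right)} = 9$ ($J{\left(L \right)} = 6 + 3 \frac{L}{L} = 6 + 3 \cdot 1 = 6 + 3 = 9$)
$J{\left(X \right)} - 46723 = 9 - 46723 = -46714$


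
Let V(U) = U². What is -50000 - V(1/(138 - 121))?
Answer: -14450001/289 ≈ -50000.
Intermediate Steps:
-50000 - V(1/(138 - 121)) = -50000 - (1/(138 - 121))² = -50000 - (1/17)² = -50000 - 1*1/289 = -50000 - 1/289 = -14450001/289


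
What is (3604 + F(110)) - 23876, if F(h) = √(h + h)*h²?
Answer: -20272 + 24200*√55 ≈ 1.5920e+5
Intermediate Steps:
F(h) = √2*h^(5/2) (F(h) = √(2*h)*h² = (√2*√h)*h² = √2*h^(5/2))
(3604 + F(110)) - 23876 = (3604 + √2*110^(5/2)) - 23876 = (3604 + √2*(12100*√110)) - 23876 = (3604 + 24200*√55) - 23876 = -20272 + 24200*√55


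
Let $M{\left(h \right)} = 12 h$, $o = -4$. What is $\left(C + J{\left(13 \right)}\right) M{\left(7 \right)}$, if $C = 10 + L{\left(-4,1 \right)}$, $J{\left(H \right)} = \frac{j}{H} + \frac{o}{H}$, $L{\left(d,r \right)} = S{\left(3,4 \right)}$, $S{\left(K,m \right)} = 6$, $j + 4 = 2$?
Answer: $\frac{16968}{13} \approx 1305.2$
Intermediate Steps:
$j = -2$ ($j = -4 + 2 = -2$)
$L{\left(d,r \right)} = 6$
$J{\left(H \right)} = - \frac{6}{H}$ ($J{\left(H \right)} = - \frac{2}{H} - \frac{4}{H} = - \frac{6}{H}$)
$C = 16$ ($C = 10 + 6 = 16$)
$\left(C + J{\left(13 \right)}\right) M{\left(7 \right)} = \left(16 - \frac{6}{13}\right) 12 \cdot 7 = \left(16 - \frac{6}{13}\right) 84 = \frac{202}{13} \cdot 84 = \frac{16968}{13}$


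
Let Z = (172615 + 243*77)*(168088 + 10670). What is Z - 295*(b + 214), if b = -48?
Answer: 34201004138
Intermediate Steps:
Z = 34201053108 (Z = (172615 + 18711)*178758 = 191326*178758 = 34201053108)
Z - 295*(b + 214) = 34201053108 - 295*(-48 + 214) = 34201053108 - 295*166 = 34201053108 - 48970 = 34201004138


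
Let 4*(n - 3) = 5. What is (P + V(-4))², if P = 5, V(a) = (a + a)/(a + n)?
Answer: 729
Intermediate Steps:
n = 17/4 (n = 3 + (¼)*5 = 3 + 5/4 = 17/4 ≈ 4.2500)
V(a) = 2*a/(17/4 + a) (V(a) = (a + a)/(a + 17/4) = (2*a)/(17/4 + a) = 2*a/(17/4 + a))
(P + V(-4))² = (5 + 8*(-4)/(17 + 4*(-4)))² = (5 + 8*(-4)/(17 - 16))² = (5 + 8*(-4)/1)² = (5 + 8*(-4)*1)² = (5 - 32)² = (-27)² = 729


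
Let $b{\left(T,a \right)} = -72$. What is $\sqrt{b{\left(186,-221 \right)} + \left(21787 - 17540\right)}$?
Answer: $5 \sqrt{167} \approx 64.614$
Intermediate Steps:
$\sqrt{b{\left(186,-221 \right)} + \left(21787 - 17540\right)} = \sqrt{-72 + \left(21787 - 17540\right)} = \sqrt{-72 + 4247} = \sqrt{4175} = 5 \sqrt{167}$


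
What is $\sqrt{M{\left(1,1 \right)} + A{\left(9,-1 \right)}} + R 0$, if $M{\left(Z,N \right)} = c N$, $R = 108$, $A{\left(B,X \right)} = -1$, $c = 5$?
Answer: $2$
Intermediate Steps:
$M{\left(Z,N \right)} = 5 N$
$\sqrt{M{\left(1,1 \right)} + A{\left(9,-1 \right)}} + R 0 = \sqrt{5 \cdot 1 - 1} + 108 \cdot 0 = \sqrt{5 - 1} + 0 = \sqrt{4} + 0 = 2 + 0 = 2$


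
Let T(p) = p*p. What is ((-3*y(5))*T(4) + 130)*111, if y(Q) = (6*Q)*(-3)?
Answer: 493950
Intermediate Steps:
T(p) = p**2
y(Q) = -18*Q
((-3*y(5))*T(4) + 130)*111 = (-(-54)*5*4**2 + 130)*111 = (-3*(-90)*16 + 130)*111 = (270*16 + 130)*111 = (4320 + 130)*111 = 4450*111 = 493950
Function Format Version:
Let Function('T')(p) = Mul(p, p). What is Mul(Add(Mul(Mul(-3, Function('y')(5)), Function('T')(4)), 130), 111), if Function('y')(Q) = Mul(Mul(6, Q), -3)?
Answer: 493950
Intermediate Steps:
Function('T')(p) = Pow(p, 2)
Function('y')(Q) = Mul(-18, Q)
Mul(Add(Mul(Mul(-3, Function('y')(5)), Function('T')(4)), 130), 111) = Mul(Add(Mul(Mul(-3, Mul(-18, 5)), Pow(4, 2)), 130), 111) = Mul(Add(Mul(Mul(-3, -90), 16), 130), 111) = Mul(Add(Mul(270, 16), 130), 111) = Mul(Add(4320, 130), 111) = Mul(4450, 111) = 493950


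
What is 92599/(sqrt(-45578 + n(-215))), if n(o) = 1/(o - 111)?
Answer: -92599*I*sqrt(4843847854)/14858429 ≈ -433.74*I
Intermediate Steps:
n(o) = 1/(-111 + o)
92599/(sqrt(-45578 + n(-215))) = 92599/(sqrt(-45578 + 1/(-111 - 215))) = 92599/(sqrt(-45578 + 1/(-326))) = 92599/(sqrt(-45578 - 1/326)) = 92599/(sqrt(-14858429/326)) = 92599/((I*sqrt(4843847854)/326)) = 92599*(-I*sqrt(4843847854)/14858429) = -92599*I*sqrt(4843847854)/14858429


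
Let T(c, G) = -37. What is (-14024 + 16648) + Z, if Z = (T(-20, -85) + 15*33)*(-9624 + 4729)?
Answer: -2239286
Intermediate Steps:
Z = -2241910 (Z = (-37 + 15*33)*(-9624 + 4729) = (-37 + 495)*(-4895) = 458*(-4895) = -2241910)
(-14024 + 16648) + Z = (-14024 + 16648) - 2241910 = 2624 - 2241910 = -2239286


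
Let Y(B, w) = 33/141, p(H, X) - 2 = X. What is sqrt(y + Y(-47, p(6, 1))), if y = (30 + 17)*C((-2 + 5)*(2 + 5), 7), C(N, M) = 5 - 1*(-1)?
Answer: sqrt(623455)/47 ≈ 16.800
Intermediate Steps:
p(H, X) = 2 + X
Y(B, w) = 11/47 (Y(B, w) = 33*(1/141) = 11/47)
C(N, M) = 6 (C(N, M) = 5 + 1 = 6)
y = 282 (y = (30 + 17)*6 = 47*6 = 282)
sqrt(y + Y(-47, p(6, 1))) = sqrt(282 + 11/47) = sqrt(13265/47) = sqrt(623455)/47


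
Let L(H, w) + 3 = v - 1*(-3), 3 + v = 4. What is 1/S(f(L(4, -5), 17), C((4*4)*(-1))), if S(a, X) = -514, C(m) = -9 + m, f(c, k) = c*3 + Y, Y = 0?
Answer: -1/514 ≈ -0.0019455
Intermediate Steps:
v = 1 (v = -3 + 4 = 1)
L(H, w) = 1 (L(H, w) = -3 + (1 - 1*(-3)) = -3 + (1 + 3) = -3 + 4 = 1)
f(c, k) = 3*c (f(c, k) = c*3 + 0 = 3*c + 0 = 3*c)
1/S(f(L(4, -5), 17), C((4*4)*(-1))) = 1/(-514) = -1/514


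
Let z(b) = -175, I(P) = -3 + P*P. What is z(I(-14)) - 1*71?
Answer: -246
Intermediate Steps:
I(P) = -3 + P**2
z(I(-14)) - 1*71 = -175 - 1*71 = -175 - 71 = -246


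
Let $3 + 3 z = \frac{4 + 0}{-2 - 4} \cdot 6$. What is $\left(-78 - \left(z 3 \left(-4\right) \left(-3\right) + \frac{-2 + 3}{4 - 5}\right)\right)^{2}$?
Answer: $49$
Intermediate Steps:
$z = - \frac{7}{3}$ ($z = -1 + \frac{\frac{4 + 0}{-2 - 4} \cdot 6}{3} = -1 + \frac{\frac{4}{-6} \cdot 6}{3} = -1 + \frac{4 \left(- \frac{1}{6}\right) 6}{3} = -1 + \frac{\left(- \frac{2}{3}\right) 6}{3} = -1 + \frac{1}{3} \left(-4\right) = -1 - \frac{4}{3} = - \frac{7}{3} \approx -2.3333$)
$\left(-78 - \left(z 3 \left(-4\right) \left(-3\right) + \frac{-2 + 3}{4 - 5}\right)\right)^{2} = \left(-78 - \left(- \frac{7 \cdot 3 \left(-4\right) \left(-3\right)}{3} + \frac{-2 + 3}{4 - 5}\right)\right)^{2} = \left(-78 - \left(- \frac{7 \left(\left(-12\right) \left(-3\right)\right)}{3} + 1 \frac{1}{-1}\right)\right)^{2} = \left(-78 - \left(\left(- \frac{7}{3}\right) 36 + 1 \left(-1\right)\right)\right)^{2} = \left(-78 - \left(-84 - 1\right)\right)^{2} = \left(-78 - -85\right)^{2} = \left(-78 + 85\right)^{2} = 7^{2} = 49$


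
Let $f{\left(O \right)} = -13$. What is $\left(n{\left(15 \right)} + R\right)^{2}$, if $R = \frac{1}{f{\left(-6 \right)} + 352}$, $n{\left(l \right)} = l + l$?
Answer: $\frac{103449241}{114921} \approx 900.18$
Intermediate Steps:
$n{\left(l \right)} = 2 l$
$R = \frac{1}{339}$ ($R = \frac{1}{-13 + 352} = \frac{1}{339} \approx 0.0029499$)
$\left(n{\left(15 \right)} + R\right)^{2} = \left(2 \cdot 15 + \frac{1}{339}\right)^{2} = \left(30 + \frac{1}{339}\right)^{2} = \left(\frac{10171}{339}\right)^{2} = \frac{103449241}{114921}$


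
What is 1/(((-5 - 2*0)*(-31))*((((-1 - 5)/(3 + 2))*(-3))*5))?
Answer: 1/2790 ≈ 0.00035842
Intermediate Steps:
1/(((-5 - 2*0)*(-31))*((((-1 - 5)/(3 + 2))*(-3))*5)) = 1/(((-5 + 0)*(-31))*((-6/5*(-3))*5)) = 1/((-5*(-31))*((-6*⅕*(-3))*5)) = 1/(155*(-6/5*(-3)*5)) = 1/(155*((18/5)*5)) = 1/(155*18) = 1/2790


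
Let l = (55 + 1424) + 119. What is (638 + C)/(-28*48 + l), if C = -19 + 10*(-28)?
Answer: 339/254 ≈ 1.3346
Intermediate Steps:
l = 1598 (l = 1479 + 119 = 1598)
C = -299 (C = -19 - 280 = -299)
(638 + C)/(-28*48 + l) = (638 - 299)/(-28*48 + 1598) = 339/(-1344 + 1598) = 339/254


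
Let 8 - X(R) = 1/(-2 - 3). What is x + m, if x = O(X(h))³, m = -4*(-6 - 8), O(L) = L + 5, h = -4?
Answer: 294496/125 ≈ 2356.0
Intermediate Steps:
X(R) = 41/5 (X(R) = 8 - 1/(-2 - 3) = 8 - 1/(-5) = 8 - 1*(-⅕) = 8 + ⅕ = 41/5)
O(L) = 5 + L
m = 56 (m = -4*(-14) = 56)
x = 287496/125 (x = (5 + 41/5)³ = (66/5)³ = 287496/125 ≈ 2300.0)
x + m = 287496/125 + 56 = 294496/125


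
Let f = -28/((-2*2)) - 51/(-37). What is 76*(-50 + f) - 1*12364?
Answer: -574508/37 ≈ -15527.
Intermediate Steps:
f = 310/37 (f = -28/(-4) - 51*(-1/37) = -28*(-1/4) + 51/37 = 7 + 51/37 = 310/37 ≈ 8.3784)
76*(-50 + f) - 1*12364 = 76*(-50 + 310/37) - 1*12364 = 76*(-1540/37) - 12364 = -117040/37 - 12364 = -574508/37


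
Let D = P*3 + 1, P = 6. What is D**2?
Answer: 361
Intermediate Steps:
D = 19 (D = 6*3 + 1 = 18 + 1 = 19)
D**2 = 19**2 = 361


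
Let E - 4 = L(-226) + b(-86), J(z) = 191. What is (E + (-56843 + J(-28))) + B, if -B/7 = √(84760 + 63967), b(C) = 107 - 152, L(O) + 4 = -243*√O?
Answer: -56697 - 7*√148727 - 243*I*√226 ≈ -59397.0 - 3653.1*I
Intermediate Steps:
L(O) = -4 - 243*√O
b(C) = -45
B = -7*√148727 (B = -7*√(84760 + 63967) = -7*√148727 ≈ -2699.6)
E = -45 - 243*I*√226 (E = 4 + ((-4 - 243*I*√226) - 45) = 4 + (-49 - 243*I*√226) = -45 - 243*I*√226 ≈ -45.0 - 3653.1*I)
(E + (-56843 + J(-28))) + B = ((-45 - 243*I*√226) + (-56843 + 191)) - 7*√148727 = ((-45 - 243*I*√226) - 56652) - 7*√148727 = (-56697 - 243*I*√226) - 7*√148727 = -56697 - 7*√148727 - 243*I*√226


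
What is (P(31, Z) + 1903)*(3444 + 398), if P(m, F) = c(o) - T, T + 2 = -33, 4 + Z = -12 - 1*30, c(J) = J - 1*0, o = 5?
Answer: 7465006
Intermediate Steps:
c(J) = J (c(J) = J + 0 = J)
Z = -46 (Z = -4 + (-12 - 1*30) = -4 + (-12 - 30) = -4 - 42 = -46)
T = -35 (T = -2 - 33 = -35)
P(m, F) = 40 (P(m, F) = 5 - 1*(-35) = 5 + 35 = 40)
(P(31, Z) + 1903)*(3444 + 398) = (40 + 1903)*(3444 + 398) = 1943*3842 = 7465006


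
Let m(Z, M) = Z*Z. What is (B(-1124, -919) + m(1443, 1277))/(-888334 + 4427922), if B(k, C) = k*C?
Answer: 3115205/3539588 ≈ 0.88010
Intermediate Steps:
B(k, C) = C*k
m(Z, M) = Z**2
(B(-1124, -919) + m(1443, 1277))/(-888334 + 4427922) = (-919*(-1124) + 1443**2)/(-888334 + 4427922) = (1032956 + 2082249)/3539588 = 3115205*(1/3539588) = 3115205/3539588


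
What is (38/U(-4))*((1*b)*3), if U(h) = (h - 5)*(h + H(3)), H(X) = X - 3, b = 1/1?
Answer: 19/6 ≈ 3.1667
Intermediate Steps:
b = 1
H(X) = -3 + X
U(h) = h*(-5 + h) (U(h) = (h - 5)*(h + (-3 + 3)) = (-5 + h)*(h + 0) = (-5 + h)*h = h*(-5 + h))
(38/U(-4))*((1*b)*3) = (38/(-4*(-5 - 4)))*((1*1)*3) = (38/(-4*(-9)))*(1*3) = (38/36)*3 = ((1/36)*38)*3 = (19/18)*3 = 19/6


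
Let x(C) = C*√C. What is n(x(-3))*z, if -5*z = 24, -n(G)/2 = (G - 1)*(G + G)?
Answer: -2592/5 + 288*I*√3/5 ≈ -518.4 + 99.766*I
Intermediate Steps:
x(C) = C^(3/2)
n(G) = -4*G*(-1 + G) (n(G) = -2*(G - 1)*(G + G) = -2*(-1 + G)*2*G = -4*G*(-1 + G))
z = -24/5 (z = -⅕*24 = -24/5 ≈ -4.8000)
n(x(-3))*z = (4*(-3)^(3/2)*(1 - (-3)^(3/2)))*(-24/5) = (4*(-3*I*√3)*(1 - (-3)*I*√3))*(-24/5) = (4*(-3*I*√3)*(1 + 3*I*√3))*(-24/5) = -12*I*√3*(1 + 3*I*√3)*(-24/5) = 288*I*√3*(1 + 3*I*√3)/5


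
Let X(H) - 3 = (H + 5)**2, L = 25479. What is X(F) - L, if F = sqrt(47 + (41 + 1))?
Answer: -25362 + 10*sqrt(89) ≈ -25268.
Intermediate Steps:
F = sqrt(89) (F = sqrt(47 + 42) = sqrt(89) ≈ 9.4340)
X(H) = 3 + (5 + H)**2 (X(H) = 3 + (H + 5)**2 = 3 + (5 + H)**2)
X(F) - L = (3 + (5 + sqrt(89))**2) - 1*25479 = (3 + (5 + sqrt(89))**2) - 25479 = -25476 + (5 + sqrt(89))**2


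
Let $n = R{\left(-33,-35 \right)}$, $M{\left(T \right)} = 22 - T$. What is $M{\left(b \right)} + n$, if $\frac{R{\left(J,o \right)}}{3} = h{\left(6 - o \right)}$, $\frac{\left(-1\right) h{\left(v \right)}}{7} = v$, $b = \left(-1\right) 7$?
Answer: $-832$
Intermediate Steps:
$b = -7$
$h{\left(v \right)} = - 7 v$
$R{\left(J,o \right)} = -126 + 21 o$ ($R{\left(J,o \right)} = 3 \left(- 7 \left(6 - o\right)\right) = 3 \left(-42 + 7 o\right) = -126 + 21 o$)
$n = -861$ ($n = -126 + 21 \left(-35\right) = -126 - 735 = -861$)
$M{\left(b \right)} + n = \left(22 - -7\right) - 861 = \left(22 + 7\right) - 861 = 29 - 861 = -832$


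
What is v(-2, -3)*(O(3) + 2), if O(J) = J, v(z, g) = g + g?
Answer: -30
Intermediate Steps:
v(z, g) = 2*g
v(-2, -3)*(O(3) + 2) = (2*(-3))*(3 + 2) = -6*5 = -30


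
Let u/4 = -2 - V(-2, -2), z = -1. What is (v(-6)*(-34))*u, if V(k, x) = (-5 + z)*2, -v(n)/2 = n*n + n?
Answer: 81600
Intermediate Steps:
v(n) = -2*n - 2*n**2 (v(n) = -2*(n*n + n) = -2*(n**2 + n) = -2*(n + n**2) = -2*n - 2*n**2)
V(k, x) = -12 (V(k, x) = (-5 - 1)*2 = -6*2 = -12)
u = 40 (u = 4*(-2 - 1*(-12)) = 4*(-2 + 12) = 4*10 = 40)
(v(-6)*(-34))*u = (-2*(-6)*(1 - 6)*(-34))*40 = (-2*(-6)*(-5)*(-34))*40 = -60*(-34)*40 = 2040*40 = 81600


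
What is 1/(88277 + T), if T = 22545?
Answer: 1/110822 ≈ 9.0235e-6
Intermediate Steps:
1/(88277 + T) = 1/(88277 + 22545) = 1/110822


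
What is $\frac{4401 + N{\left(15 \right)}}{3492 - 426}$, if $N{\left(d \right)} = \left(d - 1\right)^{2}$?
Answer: $\frac{4597}{3066} \approx 1.4993$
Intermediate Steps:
$N{\left(d \right)} = \left(-1 + d\right)^{2}$
$\frac{4401 + N{\left(15 \right)}}{3492 - 426} = \frac{4401 + \left(-1 + 15\right)^{2}}{3492 - 426} = \frac{4401 + 14^{2}}{3066} = \left(4401 + 196\right) \frac{1}{3066} = 4597 \cdot \frac{1}{3066} = \frac{4597}{3066}$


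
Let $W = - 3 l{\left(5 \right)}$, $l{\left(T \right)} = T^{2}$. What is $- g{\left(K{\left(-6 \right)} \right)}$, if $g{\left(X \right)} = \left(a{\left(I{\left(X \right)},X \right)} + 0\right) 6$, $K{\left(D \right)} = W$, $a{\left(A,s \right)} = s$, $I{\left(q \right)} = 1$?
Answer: $450$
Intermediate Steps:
$W = -75$ ($W = - 3 \cdot 5^{2} = \left(-3\right) 25 = -75$)
$K{\left(D \right)} = -75$
$g{\left(X \right)} = 6 X$ ($g{\left(X \right)} = \left(X + 0\right) 6 = X 6 = 6 X$)
$- g{\left(K{\left(-6 \right)} \right)} = - 6 \left(-75\right) = \left(-1\right) \left(-450\right) = 450$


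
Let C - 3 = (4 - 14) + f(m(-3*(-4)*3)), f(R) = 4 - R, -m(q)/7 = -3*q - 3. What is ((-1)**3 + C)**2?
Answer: 609961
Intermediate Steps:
m(q) = 21 + 21*q (m(q) = -7*(-3*q - 3) = -7*(-3 - 3*q) = 21 + 21*q)
C = -780 (C = 3 + ((4 - 14) + (4 - (21 + 21*(-3*(-4)*3)))) = 3 + (-10 + (4 - (21 + 21*(12*3)))) = 3 + (-10 + (4 - (21 + 21*36))) = 3 + (-10 + (4 - (21 + 756))) = 3 + (-10 + (4 - 1*777)) = 3 + (-10 + (4 - 777)) = 3 + (-10 - 773) = 3 - 783 = -780)
((-1)**3 + C)**2 = ((-1)**3 - 780)**2 = (-1 - 780)**2 = (-781)**2 = 609961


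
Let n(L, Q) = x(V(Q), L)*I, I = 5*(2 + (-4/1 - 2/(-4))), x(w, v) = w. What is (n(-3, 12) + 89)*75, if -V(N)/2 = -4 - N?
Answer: -11325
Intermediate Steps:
V(N) = 8 + 2*N (V(N) = -2*(-4 - N) = 8 + 2*N)
I = -15/2 (I = 5*(2 + (-4*1 - 2*(-1/4))) = 5*(2 + (-4 + 1/2)) = 5*(2 - 7/2) = 5*(-3/2) = -15/2 ≈ -7.5000)
n(L, Q) = -60 - 15*Q (n(L, Q) = (8 + 2*Q)*(-15/2) = -60 - 15*Q)
(n(-3, 12) + 89)*75 = ((-60 - 15*12) + 89)*75 = ((-60 - 180) + 89)*75 = (-240 + 89)*75 = -151*75 = -11325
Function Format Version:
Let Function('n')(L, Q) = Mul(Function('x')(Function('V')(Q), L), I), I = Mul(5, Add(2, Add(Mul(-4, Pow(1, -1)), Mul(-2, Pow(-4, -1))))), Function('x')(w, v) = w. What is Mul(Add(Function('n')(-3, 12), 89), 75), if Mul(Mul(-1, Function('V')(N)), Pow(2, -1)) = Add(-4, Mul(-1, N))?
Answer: -11325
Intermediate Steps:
Function('V')(N) = Add(8, Mul(2, N)) (Function('V')(N) = Mul(-2, Add(-4, Mul(-1, N))) = Add(8, Mul(2, N)))
I = Rational(-15, 2) (I = Mul(5, Add(2, Add(Mul(-4, 1), Mul(-2, Rational(-1, 4))))) = Mul(5, Add(2, Add(-4, Rational(1, 2)))) = Mul(5, Add(2, Rational(-7, 2))) = Mul(5, Rational(-3, 2)) = Rational(-15, 2) ≈ -7.5000)
Function('n')(L, Q) = Add(-60, Mul(-15, Q)) (Function('n')(L, Q) = Mul(Add(8, Mul(2, Q)), Rational(-15, 2)) = Add(-60, Mul(-15, Q)))
Mul(Add(Function('n')(-3, 12), 89), 75) = Mul(Add(Add(-60, Mul(-15, 12)), 89), 75) = Mul(Add(Add(-60, -180), 89), 75) = Mul(Add(-240, 89), 75) = Mul(-151, 75) = -11325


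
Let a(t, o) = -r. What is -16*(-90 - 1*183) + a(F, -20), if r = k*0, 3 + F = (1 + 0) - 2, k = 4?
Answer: 4368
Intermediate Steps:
F = -4 (F = -3 + ((1 + 0) - 2) = -3 + (1 - 2) = -3 - 1 = -4)
r = 0 (r = 4*0 = 0)
a(t, o) = 0 (a(t, o) = -1*0 = 0)
-16*(-90 - 1*183) + a(F, -20) = -16*(-90 - 1*183) + 0 = -16*(-90 - 183) + 0 = -16*(-273) + 0 = 4368 + 0 = 4368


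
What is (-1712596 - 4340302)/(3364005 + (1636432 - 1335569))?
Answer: -3026449/1832434 ≈ -1.6516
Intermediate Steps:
(-1712596 - 4340302)/(3364005 + (1636432 - 1335569)) = -6052898/(3364005 + 300863) = -6052898/3664868 = -6052898*1/3664868 = -3026449/1832434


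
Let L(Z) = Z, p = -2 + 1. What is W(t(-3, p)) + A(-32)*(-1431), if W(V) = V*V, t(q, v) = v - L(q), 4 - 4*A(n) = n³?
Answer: -11724179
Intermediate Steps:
p = -1
A(n) = 1 - n³/4
t(q, v) = v - q
W(V) = V²
W(t(-3, p)) + A(-32)*(-1431) = (-1 - 1*(-3))² + (1 - ¼*(-32)³)*(-1431) = (-1 + 3)² + (1 - ¼*(-32768))*(-1431) = 2² + (1 + 8192)*(-1431) = 4 + 8193*(-1431) = 4 - 11724183 = -11724179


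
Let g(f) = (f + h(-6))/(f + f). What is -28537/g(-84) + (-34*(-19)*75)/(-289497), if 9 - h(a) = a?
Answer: -154212721378/2219477 ≈ -69482.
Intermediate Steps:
h(a) = 9 - a
g(f) = (15 + f)/(2*f) (g(f) = (f + (9 - 1*(-6)))/(f + f) = (f + (9 + 6))/((2*f)) = (f + 15)*(1/(2*f)) = (15 + f)*(1/(2*f)) = (15 + f)/(2*f))
-28537/g(-84) + (-34*(-19)*75)/(-289497) = -28537*(-168/(15 - 84)) + (-34*(-19)*75)/(-289497) = -28537/((½)*(-1/84)*(-69)) + (646*75)*(-1/289497) = -28537/23/56 + 48450*(-1/289497) = -28537*56/23 - 16150/96499 = -1598072/23 - 16150/96499 = -154212721378/2219477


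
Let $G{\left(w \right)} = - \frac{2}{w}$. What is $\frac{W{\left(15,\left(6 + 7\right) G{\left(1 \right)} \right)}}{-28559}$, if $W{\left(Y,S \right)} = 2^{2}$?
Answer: $- \frac{4}{28559} \approx -0.00014006$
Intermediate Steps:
$W{\left(Y,S \right)} = 4$
$\frac{W{\left(15,\left(6 + 7\right) G{\left(1 \right)} \right)}}{-28559} = \frac{4}{-28559} = 4 \left(- \frac{1}{28559}\right) = - \frac{4}{28559}$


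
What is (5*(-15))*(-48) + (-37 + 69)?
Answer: 3632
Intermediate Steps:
(5*(-15))*(-48) + (-37 + 69) = -75*(-48) + 32 = 3600 + 32 = 3632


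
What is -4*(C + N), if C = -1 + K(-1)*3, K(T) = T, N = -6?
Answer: 40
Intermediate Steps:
C = -4 (C = -1 - 1*3 = -1 - 3 = -4)
-4*(C + N) = -4*(-4 - 6) = -4*(-10) = 40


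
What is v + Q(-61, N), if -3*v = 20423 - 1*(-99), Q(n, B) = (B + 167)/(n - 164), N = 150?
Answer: -1539467/225 ≈ -6842.1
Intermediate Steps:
Q(n, B) = (167 + B)/(-164 + n)
v = -20522/3 (v = -(20423 - 1*(-99))/3 = -(20423 + 99)/3 = -1/3*20522 = -20522/3 ≈ -6840.7)
v + Q(-61, N) = -20522/3 + (167 + 150)/(-164 - 61) = -20522/3 + 317/(-225) = -20522/3 - 1/225*317 = -20522/3 - 317/225 = -1539467/225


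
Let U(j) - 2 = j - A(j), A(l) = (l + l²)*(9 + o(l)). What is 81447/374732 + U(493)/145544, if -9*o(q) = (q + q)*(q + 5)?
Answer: 3733782913654595/40904995656 ≈ 91279.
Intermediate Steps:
o(q) = -2*q*(5 + q)/9 (o(q) = -(q + q)*(q + 5)/9 = -2*q*(5 + q)/9)
A(l) = (9 - 2*l*(5 + l)/9)*(l + l²) (A(l) = (l + l²)*(9 - 2*l*(5 + l)/9) = (9 - 2*l*(5 + l)/9)*(l + l²))
U(j) = 2 + j - j*(81 - 12*j² - 2*j³ + 71*j)/9 (U(j) = 2 + (j - j*(81 - 12*j² - 2*j³ + 71*j)/9) = 2 + j - j*(81 - 12*j² - 2*j³ + 71*j)/9)
81447/374732 + U(493)/145544 = 81447/374732 + (2 - 8*493 - 71/9*493² + (2/9)*493⁴ + (4/3)*493³)/145544 = 81447*(1/374732) + (2 - 3944 - 71/9*243049 + (2/9)*59072816401 + (4/3)*119823157)*(1/145544) = 81447/374732 + (2 - 3944 - 17256479/9 + 118145632802/9 + 479292628/3)*(1/145544) = 81447/374732 + (39855406243/3)*(1/145544) = 81447/374732 + 39855406243/436632 = 3733782913654595/40904995656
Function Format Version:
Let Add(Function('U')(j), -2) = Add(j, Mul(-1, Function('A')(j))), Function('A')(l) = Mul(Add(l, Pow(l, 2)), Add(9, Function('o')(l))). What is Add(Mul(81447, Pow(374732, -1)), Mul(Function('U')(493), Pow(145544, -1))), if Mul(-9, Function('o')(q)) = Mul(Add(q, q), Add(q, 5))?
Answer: Rational(3733782913654595, 40904995656) ≈ 91279.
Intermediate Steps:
Function('o')(q) = Mul(Rational(-2, 9), q, Add(5, q)) (Function('o')(q) = Mul(Rational(-1, 9), Mul(Add(q, q), Add(q, 5))) = Mul(Rational(-1, 9), Mul(Mul(2, q), Add(5, q))) = Mul(Rational(-1, 9), Mul(2, q, Add(5, q))) = Mul(Rational(-2, 9), q, Add(5, q)))
Function('A')(l) = Mul(Add(9, Mul(Rational(-2, 9), l, Add(5, l))), Add(l, Pow(l, 2))) (Function('A')(l) = Mul(Add(l, Pow(l, 2)), Add(9, Mul(Rational(-2, 9), l, Add(5, l)))) = Mul(Add(9, Mul(Rational(-2, 9), l, Add(5, l))), Add(l, Pow(l, 2))))
Function('U')(j) = Add(2, j, Mul(Rational(-1, 9), j, Add(81, Mul(-12, Pow(j, 2)), Mul(-2, Pow(j, 3)), Mul(71, j)))) (Function('U')(j) = Add(2, Add(j, Mul(-1, Mul(Rational(1, 9), j, Add(81, Mul(-12, Pow(j, 2)), Mul(-2, Pow(j, 3)), Mul(71, j)))))) = Add(2, Add(j, Mul(Rational(-1, 9), j, Add(81, Mul(-12, Pow(j, 2)), Mul(-2, Pow(j, 3)), Mul(71, j))))) = Add(2, j, Mul(Rational(-1, 9), j, Add(81, Mul(-12, Pow(j, 2)), Mul(-2, Pow(j, 3)), Mul(71, j)))))
Add(Mul(81447, Pow(374732, -1)), Mul(Function('U')(493), Pow(145544, -1))) = Add(Mul(81447, Pow(374732, -1)), Mul(Add(2, Mul(-8, 493), Mul(Rational(-71, 9), Pow(493, 2)), Mul(Rational(2, 9), Pow(493, 4)), Mul(Rational(4, 3), Pow(493, 3))), Pow(145544, -1))) = Add(Mul(81447, Rational(1, 374732)), Mul(Add(2, -3944, Mul(Rational(-71, 9), 243049), Mul(Rational(2, 9), 59072816401), Mul(Rational(4, 3), 119823157)), Rational(1, 145544))) = Add(Rational(81447, 374732), Mul(Add(2, -3944, Rational(-17256479, 9), Rational(118145632802, 9), Rational(479292628, 3)), Rational(1, 145544))) = Add(Rational(81447, 374732), Mul(Rational(39855406243, 3), Rational(1, 145544))) = Add(Rational(81447, 374732), Rational(39855406243, 436632)) = Rational(3733782913654595, 40904995656)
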